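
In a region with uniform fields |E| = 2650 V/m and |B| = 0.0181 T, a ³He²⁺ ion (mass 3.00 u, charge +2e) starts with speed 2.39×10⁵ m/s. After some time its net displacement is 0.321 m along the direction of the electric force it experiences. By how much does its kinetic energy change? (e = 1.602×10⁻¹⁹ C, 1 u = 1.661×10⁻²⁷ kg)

ΔKE ≈ 2.73×10⁻¹⁶ J

The magnetic force is always ⟂ v and does no work; only the electric force changes KE.
ΔKE = F_E · d = |q|E d = (3.204×10⁻¹⁹)(2650)(0.321) ≈ 2.73×10⁻¹⁶ J.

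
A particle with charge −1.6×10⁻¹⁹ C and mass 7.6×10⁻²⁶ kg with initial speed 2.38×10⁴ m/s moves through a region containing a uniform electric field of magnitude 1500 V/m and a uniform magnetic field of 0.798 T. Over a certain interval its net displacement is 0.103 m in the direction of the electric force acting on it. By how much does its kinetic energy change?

The magnetic force is always ⟂ v and does no work; only the electric force changes KE.
ΔKE = F_E · d = |q|E d = (1.6×10⁻¹⁹)(1500)(0.103) ≈ 2.47×10⁻¹⁷ J.

ΔKE ≈ 2.47×10⁻¹⁷ J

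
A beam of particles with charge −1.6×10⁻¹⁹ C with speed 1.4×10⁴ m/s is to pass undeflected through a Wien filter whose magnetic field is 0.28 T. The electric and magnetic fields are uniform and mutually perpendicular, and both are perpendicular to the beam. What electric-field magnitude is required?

E = 3900 V/m

For straight-line motion qE = qvB, so E = vB.
E = 1.4×10⁴ × 0.28 = 3900 V/m.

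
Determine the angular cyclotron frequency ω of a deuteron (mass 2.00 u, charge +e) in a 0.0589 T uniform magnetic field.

ω ≈ 2.84×10⁶ rad/s

ω = |q|B/m.
ω = (1.602×10⁻¹⁹)(0.0589)/3.322×10⁻²⁷ ≈ 2.84×10⁶ rad/s.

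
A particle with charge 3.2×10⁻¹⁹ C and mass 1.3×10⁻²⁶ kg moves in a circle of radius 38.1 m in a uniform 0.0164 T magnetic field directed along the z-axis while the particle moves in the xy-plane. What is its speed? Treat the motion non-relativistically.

v ≈ 1.54×10⁷ m/s

From |q|vB = mv²/r, v = |q|Br/m.
v = (3.2×10⁻¹⁹)(0.0164)(38.1)/1.3×10⁻²⁶ ≈ 1.54×10⁷ m/s.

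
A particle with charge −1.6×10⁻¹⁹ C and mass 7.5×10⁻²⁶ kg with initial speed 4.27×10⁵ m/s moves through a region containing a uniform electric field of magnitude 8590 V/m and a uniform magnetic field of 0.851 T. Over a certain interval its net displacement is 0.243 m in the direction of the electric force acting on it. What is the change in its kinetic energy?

The magnetic force is always ⟂ v and does no work; only the electric force changes KE.
ΔKE = F_E · d = |q|E d = (1.6×10⁻¹⁹)(8590)(0.243) ≈ 3.34×10⁻¹⁶ J.

ΔKE ≈ 3.34×10⁻¹⁶ J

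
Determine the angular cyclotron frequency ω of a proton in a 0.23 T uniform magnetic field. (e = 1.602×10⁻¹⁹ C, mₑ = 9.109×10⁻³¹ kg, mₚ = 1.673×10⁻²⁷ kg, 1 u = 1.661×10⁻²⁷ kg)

ω = |q|B/m.
ω = (1.602×10⁻¹⁹)(0.23)/1.673×10⁻²⁷ ≈ 2.2×10⁷ rad/s.

ω ≈ 2.2×10⁷ rad/s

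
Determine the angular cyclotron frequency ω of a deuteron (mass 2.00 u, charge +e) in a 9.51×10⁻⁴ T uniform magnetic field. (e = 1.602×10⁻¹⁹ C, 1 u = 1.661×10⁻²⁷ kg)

ω = |q|B/m.
ω = (1.602×10⁻¹⁹)(9.51×10⁻⁴)/3.322×10⁻²⁷ ≈ 4.59×10⁴ rad/s.

ω ≈ 4.59×10⁴ rad/s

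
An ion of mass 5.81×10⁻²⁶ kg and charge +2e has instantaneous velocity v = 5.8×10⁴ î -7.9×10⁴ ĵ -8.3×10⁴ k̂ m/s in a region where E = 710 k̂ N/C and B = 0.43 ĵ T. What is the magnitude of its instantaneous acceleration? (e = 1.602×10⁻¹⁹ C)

v×B = (3.57×10⁴, 0, 2.49×10⁴) N/C.
E + v×B = (3.57×10⁴, 0, 2.56×10⁴) N/C.
F = q(E + v×B) = (3.204×10⁻¹⁹ C)·(3.57×10⁴, 0, 2.56×10⁴) = (1.14×10⁻¹⁴, 0, 8.22×10⁻¹⁵) N.
|a| = |F|/m = 1.408×10⁻¹⁴/5.81×10⁻²⁶ ≈ 2.42×10¹¹ m/s².

|a| ≈ 2.42×10¹¹ m/s²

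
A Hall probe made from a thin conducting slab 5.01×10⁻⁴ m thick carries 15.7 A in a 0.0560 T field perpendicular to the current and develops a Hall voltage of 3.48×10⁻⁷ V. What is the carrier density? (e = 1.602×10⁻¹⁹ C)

n ≈ 3.15×10²⁸ m⁻³

From V_H = IB/(n e t), n = IB/(V_H e t).
n = (15.7)(0.0560)/((3.48×10⁻⁷)(1.602×10⁻¹⁹)(5.01×10⁻⁴)) ≈ 3.15×10²⁸ m⁻³.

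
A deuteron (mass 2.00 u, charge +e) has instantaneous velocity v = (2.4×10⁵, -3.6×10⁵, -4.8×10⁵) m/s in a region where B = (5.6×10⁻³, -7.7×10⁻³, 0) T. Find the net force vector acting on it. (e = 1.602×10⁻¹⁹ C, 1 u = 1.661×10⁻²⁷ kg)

v×B = (-3700, -2690, 168) N/C.
F = q v×B = (1.602×10⁻¹⁹ C)·(-3700, -2690, 168) = (-5.92×10⁻¹⁶, -4.31×10⁻¹⁶, 2.69×10⁻¹⁷) N.

F ≈ (-5.92×10⁻¹⁶, -4.31×10⁻¹⁶, 2.69×10⁻¹⁷) N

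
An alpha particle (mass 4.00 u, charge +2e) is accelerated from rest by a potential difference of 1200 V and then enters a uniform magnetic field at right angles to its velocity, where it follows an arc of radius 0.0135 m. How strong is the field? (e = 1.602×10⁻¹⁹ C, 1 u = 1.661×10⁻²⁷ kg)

B ≈ 0.523 T

v = √(2|q|V/m) = √(2·3.204×10⁻¹⁹·1200/6.644×10⁻²⁷) ≈ 3.402×10⁵ m/s.
B = mv/(|q|r) = (6.644×10⁻²⁷)(3.402×10⁵)/((3.204×10⁻¹⁹)(0.0135)) ≈ 0.523 T.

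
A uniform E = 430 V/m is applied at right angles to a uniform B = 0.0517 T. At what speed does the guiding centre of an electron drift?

v_d ≈ 8320 m/s

The steady drift has the magnetic force balancing the electric force, so v_d = E/B.
v_d = 430/0.0517 = 8320 m/s.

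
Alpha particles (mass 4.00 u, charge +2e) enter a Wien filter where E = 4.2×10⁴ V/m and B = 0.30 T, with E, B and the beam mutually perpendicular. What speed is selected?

For undeflected motion the electric and magnetic forces balance: qE = qvB.
v = E/B = 4.2×10⁴/0.30 = 1.4×10⁵ m/s.

v = 1.4×10⁵ m/s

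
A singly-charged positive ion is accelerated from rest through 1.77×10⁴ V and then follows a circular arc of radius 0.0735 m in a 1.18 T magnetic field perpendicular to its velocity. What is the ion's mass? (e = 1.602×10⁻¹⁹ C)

m ≈ 3.40×10⁻²⁶ kg

Combine |q|V = ½mv² and r = mv/(|q|B): eliminate v to get m = qB²r²/(2V).
m = (1.602×10⁻¹⁹)(1.18)²(0.0735)²/(2·1.77×10⁴) ≈ 3.40×10⁻²⁶ kg.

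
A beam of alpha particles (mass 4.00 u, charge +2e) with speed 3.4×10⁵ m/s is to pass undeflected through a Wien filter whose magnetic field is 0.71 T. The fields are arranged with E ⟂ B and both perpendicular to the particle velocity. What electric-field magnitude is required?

E = 2.4×10⁵ V/m

For straight-line motion qE = qvB, so E = vB.
E = 3.4×10⁵ × 0.71 = 2.4×10⁵ V/m.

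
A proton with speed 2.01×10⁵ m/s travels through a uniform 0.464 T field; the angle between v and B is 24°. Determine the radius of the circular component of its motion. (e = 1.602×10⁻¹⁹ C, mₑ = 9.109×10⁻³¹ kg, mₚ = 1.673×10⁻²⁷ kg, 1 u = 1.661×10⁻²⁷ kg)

v⊥ = v sinθ = 2.01×10⁵·sin24° ≈ 8.175×10⁴ m/s.
r = m v⊥/(|q|B) = (1.673×10⁻²⁷)(8.175×10⁴)/((1.602×10⁻¹⁹)(0.464)) ≈ 1.84×10⁻³ m.

r ≈ 1.84×10⁻³ m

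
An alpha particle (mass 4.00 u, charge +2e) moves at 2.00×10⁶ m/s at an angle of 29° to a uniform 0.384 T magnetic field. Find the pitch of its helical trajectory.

p ≈ 0.594 m

v∥ = v cosθ = 2.00×10⁶·cos29° ≈ 1.749×10⁶ m/s.
T = 2πm/(|q|B) = 2π(6.644×10⁻²⁷)/((3.204×10⁻¹⁹)(0.384)) ≈ 3.393×10⁻⁷ s.
pitch = v∥ T = (1.749×10⁶)(3.393×10⁻⁷) ≈ 0.594 m.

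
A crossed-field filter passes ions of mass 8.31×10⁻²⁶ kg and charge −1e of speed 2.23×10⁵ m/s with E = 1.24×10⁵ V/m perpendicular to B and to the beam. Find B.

Balance of forces in the selector: qE = qvB ⇒ B = E/v.
B = 1.24×10⁵/2.23×10⁵ = 0.556 T.

B = 0.556 T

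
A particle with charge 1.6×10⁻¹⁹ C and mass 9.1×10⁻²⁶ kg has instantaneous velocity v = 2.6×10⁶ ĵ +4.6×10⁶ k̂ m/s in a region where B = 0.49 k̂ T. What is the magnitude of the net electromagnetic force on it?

v×B = (1.27×10⁶, 0, 0) N/C.
F = q v×B = (1.6×10⁻¹⁹ C)·(1.27×10⁶, 0, 0) = (2.04×10⁻¹³, 0, 0) N.
|F| = 2.04×10⁻¹³ N.

|F| ≈ 2.04×10⁻¹³ N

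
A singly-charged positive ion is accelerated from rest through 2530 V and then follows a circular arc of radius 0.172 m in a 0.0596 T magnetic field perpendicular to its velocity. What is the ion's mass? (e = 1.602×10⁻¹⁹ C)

m ≈ 3.33×10⁻²⁷ kg

Combine |q|V = ½mv² and r = mv/(|q|B): eliminate v to get m = qB²r²/(2V).
m = (1.602×10⁻¹⁹)(0.0596)²(0.172)²/(2·2530) ≈ 3.33×10⁻²⁷ kg.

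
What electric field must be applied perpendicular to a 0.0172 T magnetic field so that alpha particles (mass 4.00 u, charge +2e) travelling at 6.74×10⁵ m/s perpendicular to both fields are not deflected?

For straight-line motion qE = qvB, so E = vB.
E = 6.74×10⁵ × 0.0172 = 1.16×10⁴ V/m.

E = 1.16×10⁴ V/m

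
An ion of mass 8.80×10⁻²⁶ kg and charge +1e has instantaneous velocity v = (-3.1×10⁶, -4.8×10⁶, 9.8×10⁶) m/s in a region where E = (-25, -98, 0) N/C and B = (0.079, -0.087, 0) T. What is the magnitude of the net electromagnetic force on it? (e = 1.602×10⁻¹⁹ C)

v×B = (8.53×10⁵, 7.74×10⁵, 6.49×10⁵) N/C.
E + v×B = (8.53×10⁵, 7.74×10⁵, 6.49×10⁵) N/C.
F = q(E + v×B) = (1.602×10⁻¹⁹ C)·(8.53×10⁵, 7.74×10⁵, 6.49×10⁵) = (1.37×10⁻¹³, 1.24×10⁻¹³, 1.04×10⁻¹³) N.
|F| = 2.12×10⁻¹³ N.

|F| ≈ 2.12×10⁻¹³ N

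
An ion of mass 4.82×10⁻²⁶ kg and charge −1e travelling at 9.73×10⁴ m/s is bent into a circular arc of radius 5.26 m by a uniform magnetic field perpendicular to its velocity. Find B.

From |q|vB = mv²/r, B = mv/(|q|r).
B = (4.82×10⁻²⁶)(9.73×10⁴)/((1.602×10⁻¹⁹)(5.26)) ≈ 5.57×10⁻³ T.

B ≈ 5.57×10⁻³ T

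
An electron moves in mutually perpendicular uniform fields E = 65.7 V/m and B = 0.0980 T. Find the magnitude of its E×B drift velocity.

v_d ≈ 670 m/s

In crossed fields the guiding centre drifts at v_d = |E×B|/B² = E/B, independent of charge and mass.
v_d = 65.7/0.0980 = 670 m/s.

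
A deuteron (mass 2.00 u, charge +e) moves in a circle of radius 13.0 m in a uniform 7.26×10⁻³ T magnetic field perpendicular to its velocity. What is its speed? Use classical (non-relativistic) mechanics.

v ≈ 4.55×10⁶ m/s

From |q|vB = mv²/r, v = |q|Br/m.
v = (1.602×10⁻¹⁹)(7.26×10⁻³)(13.0)/3.322×10⁻²⁷ ≈ 4.55×10⁶ m/s.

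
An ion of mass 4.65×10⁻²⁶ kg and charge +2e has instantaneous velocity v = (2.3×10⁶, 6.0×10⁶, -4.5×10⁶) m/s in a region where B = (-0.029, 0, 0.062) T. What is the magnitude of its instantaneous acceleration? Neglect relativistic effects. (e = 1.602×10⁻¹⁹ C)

|a| ≈ 2.83×10¹² m/s²

v×B = (3.72×10⁵, -1.21×10⁴, 1.74×10⁵) N/C.
F = q v×B = (3.204×10⁻¹⁹ C)·(3.72×10⁵, -1.21×10⁴, 1.74×10⁵) = (1.19×10⁻¹³, -3.88×10⁻¹⁵, 5.57×10⁻¹⁴) N.
|a| = |F|/m = 1.316×10⁻¹³/4.65×10⁻²⁶ ≈ 2.83×10¹² m/s².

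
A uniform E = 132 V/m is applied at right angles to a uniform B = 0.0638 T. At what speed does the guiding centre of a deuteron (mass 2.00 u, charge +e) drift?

In crossed fields the guiding centre drifts at v_d = |E×B|/B² = E/B, independent of charge and mass.
v_d = 132/0.0638 = 2070 m/s.

v_d ≈ 2070 m/s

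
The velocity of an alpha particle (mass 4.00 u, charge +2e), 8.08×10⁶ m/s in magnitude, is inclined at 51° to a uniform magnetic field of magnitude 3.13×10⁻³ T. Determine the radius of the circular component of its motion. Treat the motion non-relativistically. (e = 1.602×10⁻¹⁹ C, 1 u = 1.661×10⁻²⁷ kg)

r ≈ 41.6 m

v⊥ = v sinθ = 8.08×10⁶·sin51° ≈ 6.279×10⁶ m/s.
r = m v⊥/(|q|B) = (6.644×10⁻²⁷)(6.279×10⁶)/((3.204×10⁻¹⁹)(3.13×10⁻³)) ≈ 41.6 m.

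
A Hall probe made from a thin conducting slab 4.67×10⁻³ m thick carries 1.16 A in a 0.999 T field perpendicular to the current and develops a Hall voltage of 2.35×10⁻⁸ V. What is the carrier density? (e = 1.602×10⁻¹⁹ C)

n ≈ 6.59×10²⁸ m⁻³

From V_H = IB/(n e t), n = IB/(V_H e t).
n = (1.16)(0.999)/((2.35×10⁻⁸)(1.602×10⁻¹⁹)(4.67×10⁻³)) ≈ 6.59×10²⁸ m⁻³.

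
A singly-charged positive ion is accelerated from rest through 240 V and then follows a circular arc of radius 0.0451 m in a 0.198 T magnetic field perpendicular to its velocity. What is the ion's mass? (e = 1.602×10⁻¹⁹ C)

m ≈ 2.66×10⁻²⁶ kg

Combine |q|V = ½mv² and r = mv/(|q|B): eliminate v to get m = qB²r²/(2V).
m = (1.602×10⁻¹⁹)(0.198)²(0.0451)²/(2·240) ≈ 2.66×10⁻²⁶ kg.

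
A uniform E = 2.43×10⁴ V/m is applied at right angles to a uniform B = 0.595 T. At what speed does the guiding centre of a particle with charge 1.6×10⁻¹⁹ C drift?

In crossed fields the guiding centre drifts at v_d = |E×B|/B² = E/B, independent of charge and mass.
v_d = 2.43×10⁴/0.595 = 4.08×10⁴ m/s.

v_d ≈ 4.08×10⁴ m/s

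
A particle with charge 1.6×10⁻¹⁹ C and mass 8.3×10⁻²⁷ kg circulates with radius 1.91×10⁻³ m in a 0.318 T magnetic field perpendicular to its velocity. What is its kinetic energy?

KE ≈ 5.69×10⁻¹⁹ J

v = |q|Br/m, then KE = ½mv² = (qBr)²/(2m).
v = (1.6×10⁻¹⁹)(0.318)(1.91×10⁻³)/8.3×10⁻²⁷ ≈ 1.171×10⁴ m/s.
KE = ½(8.3×10⁻²⁷)(1.171×10⁴)² ≈ 5.69×10⁻¹⁹ J.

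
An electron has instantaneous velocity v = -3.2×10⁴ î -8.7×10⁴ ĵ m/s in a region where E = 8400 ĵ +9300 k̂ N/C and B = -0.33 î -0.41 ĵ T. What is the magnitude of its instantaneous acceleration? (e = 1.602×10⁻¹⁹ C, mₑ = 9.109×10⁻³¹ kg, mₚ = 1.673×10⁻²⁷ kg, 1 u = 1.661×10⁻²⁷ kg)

v×B = (0, 0, -1.56×10⁴) N/C.
E + v×B = (0, 8400, -6290) N/C.
F = q(E + v×B) = (−1.602×10⁻¹⁹ C)·(0, 8400, -6290) = (0, -1.35×10⁻¹⁵, 1.01×10⁻¹⁵) N.
|a| = |F|/m = 1.681×10⁻¹⁵/9.109×10⁻³¹ ≈ 1.85×10¹⁵ m/s².

|a| ≈ 1.85×10¹⁵ m/s²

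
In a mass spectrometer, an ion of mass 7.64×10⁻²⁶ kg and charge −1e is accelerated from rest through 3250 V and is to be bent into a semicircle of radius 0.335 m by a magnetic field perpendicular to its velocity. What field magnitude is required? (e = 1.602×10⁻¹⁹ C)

v = √(2|q|V/m) = √(2·1.602×10⁻¹⁹·3250/7.64×10⁻²⁶) ≈ 1.167×10⁵ m/s.
B = mv/(|q|r) = (7.64×10⁻²⁶)(1.167×10⁵)/((1.602×10⁻¹⁹)(0.335)) ≈ 0.166 T.

B ≈ 0.166 T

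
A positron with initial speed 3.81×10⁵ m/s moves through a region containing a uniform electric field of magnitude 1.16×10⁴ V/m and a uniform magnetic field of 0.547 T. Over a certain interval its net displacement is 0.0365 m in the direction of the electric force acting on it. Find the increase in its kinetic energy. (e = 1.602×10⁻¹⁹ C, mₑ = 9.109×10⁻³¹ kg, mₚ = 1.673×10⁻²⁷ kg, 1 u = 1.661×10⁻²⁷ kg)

The magnetic force is always ⟂ v and does no work; only the electric force changes KE.
ΔKE = F_E · d = |q|E d = (1.602×10⁻¹⁹)(1.16×10⁴)(0.0365) ≈ 6.78×10⁻¹⁷ J.

ΔKE ≈ 6.78×10⁻¹⁷ J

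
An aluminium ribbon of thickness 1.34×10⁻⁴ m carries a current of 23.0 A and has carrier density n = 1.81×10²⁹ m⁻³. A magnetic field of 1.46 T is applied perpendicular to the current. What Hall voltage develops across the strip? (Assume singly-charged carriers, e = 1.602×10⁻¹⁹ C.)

V_H ≈ 8.64×10⁻⁶ V

V_H = IB/(n e t).
V_H = (23.0)(1.46)/((1.81×10²⁹)(1.602×10⁻¹⁹)(1.34×10⁻⁴)) ≈ 8.64×10⁻⁶ V.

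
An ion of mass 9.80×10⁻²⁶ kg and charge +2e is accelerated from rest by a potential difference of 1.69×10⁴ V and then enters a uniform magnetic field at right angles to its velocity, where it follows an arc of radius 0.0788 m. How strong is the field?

v = √(2|q|V/m) = √(2·3.204×10⁻¹⁹·1.69×10⁴/9.80×10⁻²⁶) ≈ 3.324×10⁵ m/s.
B = mv/(|q|r) = (9.80×10⁻²⁶)(3.324×10⁵)/((3.204×10⁻¹⁹)(0.0788)) ≈ 1.29 T.

B ≈ 1.29 T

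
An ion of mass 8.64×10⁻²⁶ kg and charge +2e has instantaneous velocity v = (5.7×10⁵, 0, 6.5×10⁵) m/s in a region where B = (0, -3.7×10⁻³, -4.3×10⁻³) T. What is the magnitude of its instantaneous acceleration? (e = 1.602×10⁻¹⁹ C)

v×B = (2400, 2450, -2110) N/C.
F = q v×B = (3.204×10⁻¹⁹ C)·(2400, 2450, -2110) = (7.71×10⁻¹⁶, 7.85×10⁻¹⁶, -6.76×10⁻¹⁶) N.
|a| = |F|/m = 1.291×10⁻¹⁵/8.64×10⁻²⁶ ≈ 1.49×10¹⁰ m/s².

|a| ≈ 1.49×10¹⁰ m/s²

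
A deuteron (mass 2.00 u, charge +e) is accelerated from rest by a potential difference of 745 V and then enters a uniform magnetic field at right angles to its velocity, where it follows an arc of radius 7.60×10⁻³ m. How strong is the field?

B ≈ 0.731 T

v = √(2|q|V/m) = √(2·1.602×10⁻¹⁹·745/3.322×10⁻²⁷) ≈ 2.681×10⁵ m/s.
B = mv/(|q|r) = (3.322×10⁻²⁷)(2.681×10⁵)/((1.602×10⁻¹⁹)(7.60×10⁻³)) ≈ 0.731 T.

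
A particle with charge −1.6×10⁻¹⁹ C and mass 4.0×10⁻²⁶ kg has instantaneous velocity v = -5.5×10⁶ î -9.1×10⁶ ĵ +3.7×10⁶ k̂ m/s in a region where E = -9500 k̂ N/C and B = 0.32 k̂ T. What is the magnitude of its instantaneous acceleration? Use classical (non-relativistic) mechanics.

|a| ≈ 1.36×10¹³ m/s²

v×B = (-2.91×10⁶, 1.76×10⁶, 0) N/C.
E + v×B = (-2.91×10⁶, 1.76×10⁶, -9500) N/C.
F = q(E + v×B) = (−1.6×10⁻¹⁹ C)·(-2.91×10⁶, 1.76×10⁶, -9500) = (4.66×10⁻¹³, -2.82×10⁻¹³, 1.52×10⁻¹⁵) N.
|a| = |F|/m = 5.444×10⁻¹³/4.0×10⁻²⁶ ≈ 1.36×10¹³ m/s².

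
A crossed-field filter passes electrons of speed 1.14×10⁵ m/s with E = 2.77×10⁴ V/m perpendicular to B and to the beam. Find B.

Balance of forces in the selector: qE = qvB ⇒ B = E/v.
B = 2.77×10⁴/1.14×10⁵ = 0.243 T.

B = 0.243 T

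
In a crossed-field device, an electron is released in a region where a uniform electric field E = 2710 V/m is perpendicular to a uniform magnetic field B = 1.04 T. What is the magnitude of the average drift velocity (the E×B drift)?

v_d ≈ 2610 m/s

The E×B drift speed is v_d = E/B.
v_d = 2710/1.04 = 2610 m/s.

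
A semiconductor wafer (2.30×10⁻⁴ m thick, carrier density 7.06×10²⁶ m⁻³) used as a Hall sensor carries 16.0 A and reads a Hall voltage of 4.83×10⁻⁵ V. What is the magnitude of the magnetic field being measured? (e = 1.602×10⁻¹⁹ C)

From V_H = IB/(n e t), B = V_H n e t / I.
B = (4.83×10⁻⁵)(7.06×10²⁶)(1.602×10⁻¹⁹)(2.30×10⁻⁴)/16.0 ≈ 0.0785 T.

B ≈ 0.0785 T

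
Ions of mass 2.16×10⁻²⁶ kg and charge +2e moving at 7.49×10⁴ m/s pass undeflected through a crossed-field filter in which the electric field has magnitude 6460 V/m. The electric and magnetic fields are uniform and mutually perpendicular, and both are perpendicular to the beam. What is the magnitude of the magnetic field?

Balance of forces in the selector: qE = qvB ⇒ B = E/v.
B = 6460/7.49×10⁴ = 0.0862 T.

B = 0.0862 T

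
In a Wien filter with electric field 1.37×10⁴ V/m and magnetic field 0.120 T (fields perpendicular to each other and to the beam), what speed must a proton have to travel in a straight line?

v = 1.14×10⁵ m/s

Zero net Lorentz force requires |qE| = |q v×B|, i.e. E = vB.
v = E/B = 1.37×10⁴/0.120 = 1.14×10⁵ m/s.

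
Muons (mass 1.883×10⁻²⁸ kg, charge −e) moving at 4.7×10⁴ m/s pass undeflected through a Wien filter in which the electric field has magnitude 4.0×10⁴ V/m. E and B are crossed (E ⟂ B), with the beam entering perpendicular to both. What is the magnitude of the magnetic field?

B = 0.85 T

Balance of forces in the selector: qE = qvB ⇒ B = E/v.
B = 4.0×10⁴/4.7×10⁴ = 0.85 T.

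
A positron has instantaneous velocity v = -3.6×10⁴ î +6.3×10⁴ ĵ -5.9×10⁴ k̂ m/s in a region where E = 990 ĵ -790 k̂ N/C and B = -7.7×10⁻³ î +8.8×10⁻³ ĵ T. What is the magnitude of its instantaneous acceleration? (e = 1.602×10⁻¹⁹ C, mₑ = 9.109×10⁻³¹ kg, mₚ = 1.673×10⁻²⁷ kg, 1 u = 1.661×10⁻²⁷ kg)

v×B = (519, 454, 168) N/C.
E + v×B = (519, 1440, -622) N/C.
F = q(E + v×B) = (1.602×10⁻¹⁹ C)·(519, 1440, -622) = (8.32×10⁻¹⁷, 2.31×10⁻¹⁶, -9.96×10⁻¹⁷) N.
|a| = |F|/m = 2.653×10⁻¹⁶/9.109×10⁻³¹ ≈ 2.91×10¹⁴ m/s².

|a| ≈ 2.91×10¹⁴ m/s²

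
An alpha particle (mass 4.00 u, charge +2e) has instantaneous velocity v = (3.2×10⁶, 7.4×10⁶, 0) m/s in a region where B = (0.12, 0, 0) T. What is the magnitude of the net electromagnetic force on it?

|F| ≈ 2.85×10⁻¹³ N

v×B = (0, 0, -8.88×10⁵) N/C.
F = q v×B = (3.204×10⁻¹⁹ C)·(0, 0, -8.88×10⁵) = (0, 0, -2.85×10⁻¹³) N.
|F| = 2.85×10⁻¹³ N.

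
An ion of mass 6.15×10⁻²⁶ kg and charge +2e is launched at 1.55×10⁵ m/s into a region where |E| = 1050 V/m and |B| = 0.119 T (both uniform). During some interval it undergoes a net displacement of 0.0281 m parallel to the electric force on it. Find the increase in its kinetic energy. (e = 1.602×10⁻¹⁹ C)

ΔKE ≈ 9.45×10⁻¹⁸ J

The magnetic force is always ⟂ v and does no work; only the electric force changes KE.
ΔKE = F_E · d = |q|E d = (3.204×10⁻¹⁹)(1050)(0.0281) ≈ 9.45×10⁻¹⁸ J.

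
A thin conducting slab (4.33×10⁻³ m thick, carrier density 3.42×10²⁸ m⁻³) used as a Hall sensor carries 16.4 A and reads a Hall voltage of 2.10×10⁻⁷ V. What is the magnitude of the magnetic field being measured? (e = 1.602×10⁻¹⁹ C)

B ≈ 0.304 T

From V_H = IB/(n e t), B = V_H n e t / I.
B = (2.10×10⁻⁷)(3.42×10²⁸)(1.602×10⁻¹⁹)(4.33×10⁻³)/16.4 ≈ 0.304 T.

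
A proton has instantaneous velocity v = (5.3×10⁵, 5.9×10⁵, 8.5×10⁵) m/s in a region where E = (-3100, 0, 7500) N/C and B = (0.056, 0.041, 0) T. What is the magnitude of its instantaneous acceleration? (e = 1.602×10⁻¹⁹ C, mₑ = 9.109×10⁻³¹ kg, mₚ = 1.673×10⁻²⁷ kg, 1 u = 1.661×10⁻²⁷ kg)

v×B = (-3.48×10⁴, 4.76×10⁴, -1.13×10⁴) N/C.
E + v×B = (-3.80×10⁴, 4.76×10⁴, -3810) N/C.
F = q(E + v×B) = (1.602×10⁻¹⁹ C)·(-3.80×10⁴, 4.76×10⁴, -3810) = (-6.08×10⁻¹⁵, 7.63×10⁻¹⁵, -6.10×10⁻¹⁶) N.
|a| = |F|/m = 9.772×10⁻¹⁵/1.673×10⁻²⁷ ≈ 5.84×10¹² m/s².

|a| ≈ 5.84×10¹² m/s²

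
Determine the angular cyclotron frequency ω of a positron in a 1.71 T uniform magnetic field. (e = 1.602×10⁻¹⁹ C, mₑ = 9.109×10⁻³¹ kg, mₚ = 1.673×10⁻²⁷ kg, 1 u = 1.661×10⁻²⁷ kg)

ω = |q|B/m.
ω = (1.602×10⁻¹⁹)(1.71)/9.109×10⁻³¹ ≈ 3.01×10¹¹ rad/s.

ω ≈ 3.01×10¹¹ rad/s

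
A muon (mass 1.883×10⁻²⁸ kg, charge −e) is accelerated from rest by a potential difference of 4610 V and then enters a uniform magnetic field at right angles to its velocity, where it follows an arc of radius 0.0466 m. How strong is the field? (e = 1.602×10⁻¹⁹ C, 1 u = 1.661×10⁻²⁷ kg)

v = √(2|q|V/m) = √(2·1.602×10⁻¹⁹·4610/1.883×10⁻²⁸) ≈ 2.801×10⁶ m/s.
B = mv/(|q|r) = (1.883×10⁻²⁸)(2.801×10⁶)/((1.602×10⁻¹⁹)(0.0466)) ≈ 0.0706 T.

B ≈ 0.0706 T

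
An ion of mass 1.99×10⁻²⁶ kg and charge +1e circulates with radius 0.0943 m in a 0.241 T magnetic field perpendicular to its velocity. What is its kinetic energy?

KE ≈ 2080 eV

v = |q|Br/m, then KE = ½mv² = (qBr)²/(2m).
v = (1.602×10⁻¹⁹)(0.241)(0.0943)/1.99×10⁻²⁶ ≈ 1.830×10⁵ m/s.
KE = ½(1.99×10⁻²⁶)(1.830×10⁵)² ≈ 3.33×10⁻¹⁶ J = 2080 eV.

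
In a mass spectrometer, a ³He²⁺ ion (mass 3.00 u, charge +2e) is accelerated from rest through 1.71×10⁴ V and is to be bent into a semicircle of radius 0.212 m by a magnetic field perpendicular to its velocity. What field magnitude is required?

B ≈ 0.109 T

v = √(2|q|V/m) = √(2·3.204×10⁻¹⁹·1.71×10⁴/4.983×10⁻²⁷) ≈ 1.483×10⁶ m/s.
B = mv/(|q|r) = (4.983×10⁻²⁷)(1.483×10⁶)/((3.204×10⁻¹⁹)(0.212)) ≈ 0.109 T.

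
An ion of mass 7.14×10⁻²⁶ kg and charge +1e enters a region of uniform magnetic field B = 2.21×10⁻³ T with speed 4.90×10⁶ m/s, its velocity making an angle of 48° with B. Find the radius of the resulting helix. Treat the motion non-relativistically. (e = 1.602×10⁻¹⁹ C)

v⊥ = v sinθ = 4.90×10⁶·sin48° ≈ 3.641×10⁶ m/s.
r = m v⊥/(|q|B) = (7.14×10⁻²⁶)(3.641×10⁶)/((1.602×10⁻¹⁹)(2.21×10⁻³)) ≈ 734 m.

r ≈ 734 m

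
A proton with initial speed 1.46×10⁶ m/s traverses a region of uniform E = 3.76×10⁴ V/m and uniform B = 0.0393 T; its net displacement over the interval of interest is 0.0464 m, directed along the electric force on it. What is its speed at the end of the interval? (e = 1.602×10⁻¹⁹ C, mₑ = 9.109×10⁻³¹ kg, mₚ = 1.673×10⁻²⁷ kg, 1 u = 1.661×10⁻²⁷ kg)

v_f ≈ 1.57×10⁶ m/s

B does no work; ΔKE = |q|E d.
½mv_f² = ½mv₀² + |q|Ed = ½(1.673×10⁻²⁷)(1.46×10⁶)² + (1.602×10⁻¹⁹)(3.76×10⁴)(0.0464) ≈ 1.783×10⁻¹⁵ J + 2.795×10⁻¹⁶ J ≈ 2.063×10⁻¹⁵ J.
v_f = √(2·2.063×10⁻¹⁵/1.673×10⁻²⁷) ≈ 1.57×10⁶ m/s.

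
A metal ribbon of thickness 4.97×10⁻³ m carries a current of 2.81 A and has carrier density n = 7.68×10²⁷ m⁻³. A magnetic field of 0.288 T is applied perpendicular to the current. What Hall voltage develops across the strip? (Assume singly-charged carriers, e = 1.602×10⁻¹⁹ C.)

V_H = IB/(n e t).
V_H = (2.81)(0.288)/((7.68×10²⁷)(1.602×10⁻¹⁹)(4.97×10⁻³)) ≈ 1.32×10⁻⁷ V.

V_H ≈ 1.32×10⁻⁷ V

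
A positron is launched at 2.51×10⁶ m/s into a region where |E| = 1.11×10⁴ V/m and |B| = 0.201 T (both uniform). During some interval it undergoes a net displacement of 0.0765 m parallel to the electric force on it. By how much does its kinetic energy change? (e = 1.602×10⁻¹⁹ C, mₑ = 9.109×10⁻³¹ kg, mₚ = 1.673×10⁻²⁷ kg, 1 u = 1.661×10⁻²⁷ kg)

The magnetic force is always ⟂ v and does no work; only the electric force changes KE.
ΔKE = F_E · d = |q|E d = (1.602×10⁻¹⁹)(1.11×10⁴)(0.0765) ≈ 1.36×10⁻¹⁶ J.

ΔKE ≈ 1.36×10⁻¹⁶ J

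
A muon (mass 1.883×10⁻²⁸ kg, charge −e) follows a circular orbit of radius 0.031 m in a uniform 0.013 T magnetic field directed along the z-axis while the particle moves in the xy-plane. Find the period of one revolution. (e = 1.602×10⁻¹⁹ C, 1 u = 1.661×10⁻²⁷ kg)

The cyclotron period depends only on m, q, B: T = 2πm/(|q|B).
T = 2π(1.883×10⁻²⁸)/((1.602×10⁻¹⁹)(0.013)) ≈ 5.7×10⁻⁷ s.

T ≈ 5.7×10⁻⁷ s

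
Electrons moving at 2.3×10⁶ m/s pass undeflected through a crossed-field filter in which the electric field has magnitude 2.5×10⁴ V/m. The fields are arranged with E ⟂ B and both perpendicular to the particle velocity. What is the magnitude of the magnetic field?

Balance of forces in the selector: qE = qvB ⇒ B = E/v.
B = 2.5×10⁴/2.3×10⁶ = 0.011 T.

B = 0.011 T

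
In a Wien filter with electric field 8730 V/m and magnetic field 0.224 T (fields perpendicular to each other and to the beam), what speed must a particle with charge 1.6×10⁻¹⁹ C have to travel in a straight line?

Straight-line motion ⇒ electric and magnetic forces cancel, so E = vB.
v = E/B = 8730/0.224 = 3.90×10⁴ m/s.
The result is independent of the particle's charge and mass.

v = 3.90×10⁴ m/s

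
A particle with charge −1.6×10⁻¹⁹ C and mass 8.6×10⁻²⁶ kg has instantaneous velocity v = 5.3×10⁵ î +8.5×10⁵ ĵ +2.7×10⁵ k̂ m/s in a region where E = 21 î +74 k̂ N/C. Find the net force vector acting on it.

Only an electric field acts, so F = qE = (−1.6×10⁻¹⁹ C)·(21.0, 0, 74.0) = (-3.36×10⁻¹⁸, 0, -1.18×10⁻¹⁷) N.

F ≈ (-3.36×10⁻¹⁸, 0, -1.18×10⁻¹⁷) N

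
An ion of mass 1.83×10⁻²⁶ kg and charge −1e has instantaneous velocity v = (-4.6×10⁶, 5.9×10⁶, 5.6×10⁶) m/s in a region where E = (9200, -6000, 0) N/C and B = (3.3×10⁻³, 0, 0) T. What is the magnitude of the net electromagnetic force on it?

|F| ≈ 3.99×10⁻¹⁵ N

v×B = (0, 1.85×10⁴, -1.95×10⁴) N/C.
E + v×B = (9200, 1.25×10⁴, -1.95×10⁴) N/C.
F = q(E + v×B) = (−1.602×10⁻¹⁹ C)·(9200, 1.25×10⁴, -1.95×10⁴) = (-1.47×10⁻¹⁵, -2.00×10⁻¹⁵, 3.12×10⁻¹⁵) N.
|F| = 3.99×10⁻¹⁵ N.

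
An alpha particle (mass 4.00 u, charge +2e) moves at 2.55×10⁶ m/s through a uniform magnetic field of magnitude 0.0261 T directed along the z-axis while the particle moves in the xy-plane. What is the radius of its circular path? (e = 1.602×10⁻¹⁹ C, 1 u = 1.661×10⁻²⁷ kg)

r ≈ 2.03 m

The magnetic force provides the centripetal force: |q|vB = mv²/r.
r = mv/(|q|B) = (6.644×10⁻²⁷)(2.55×10⁶)/((3.204×10⁻¹⁹)(0.0261)) ≈ 2.03 m.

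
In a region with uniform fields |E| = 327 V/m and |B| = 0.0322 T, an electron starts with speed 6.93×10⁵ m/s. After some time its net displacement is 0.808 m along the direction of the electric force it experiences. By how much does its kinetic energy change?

ΔKE ≈ 4.23×10⁻¹⁷ J

The magnetic force is always ⟂ v and does no work; only the electric force changes KE.
ΔKE = F_E · d = |q|E d = (1.602×10⁻¹⁹)(327)(0.808) ≈ 4.23×10⁻¹⁷ J.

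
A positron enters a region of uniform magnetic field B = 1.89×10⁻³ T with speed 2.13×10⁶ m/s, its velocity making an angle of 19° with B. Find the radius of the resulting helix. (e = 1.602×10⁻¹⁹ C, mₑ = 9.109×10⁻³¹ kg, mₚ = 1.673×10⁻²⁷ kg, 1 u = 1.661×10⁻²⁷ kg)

v⊥ = v sinθ = 2.13×10⁶·sin19° ≈ 6.935×10⁵ m/s.
r = m v⊥/(|q|B) = (9.109×10⁻³¹)(6.935×10⁵)/((1.602×10⁻¹⁹)(1.89×10⁻³)) ≈ 2.09×10⁻³ m.

r ≈ 2.09×10⁻³ m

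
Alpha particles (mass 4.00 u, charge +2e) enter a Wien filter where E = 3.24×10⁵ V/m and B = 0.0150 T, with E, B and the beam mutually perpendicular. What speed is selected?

v = 2.16×10⁷ m/s

For undeflected motion the electric and magnetic forces balance: qE = qvB.
v = E/B = 3.24×10⁵/0.0150 = 2.16×10⁷ m/s.
The result is independent of the particle's charge and mass.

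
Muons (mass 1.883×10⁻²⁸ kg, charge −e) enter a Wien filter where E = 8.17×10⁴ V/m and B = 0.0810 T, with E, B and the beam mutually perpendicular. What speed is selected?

v = 1.01×10⁶ m/s

Zero net Lorentz force requires |qE| = |q v×B|, i.e. E = vB.
v = E/B = 8.17×10⁴/0.0810 = 1.01×10⁶ m/s.
The result is independent of the particle's charge and mass.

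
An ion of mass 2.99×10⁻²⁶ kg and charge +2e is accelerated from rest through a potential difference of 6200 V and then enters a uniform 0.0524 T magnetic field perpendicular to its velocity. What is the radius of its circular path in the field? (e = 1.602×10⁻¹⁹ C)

r ≈ 0.649 m

Acceleration: |q|V = ½mv² ⇒ v = √(2|q|V/m) = √(2·3.204×10⁻¹⁹·6200/2.99×10⁻²⁶) ≈ 3.645×10⁵ m/s.
In the field: r = mv/(|q|B) = (2.99×10⁻²⁶)(3.645×10⁵)/((3.204×10⁻¹⁹)(0.0524)) ≈ 0.649 m.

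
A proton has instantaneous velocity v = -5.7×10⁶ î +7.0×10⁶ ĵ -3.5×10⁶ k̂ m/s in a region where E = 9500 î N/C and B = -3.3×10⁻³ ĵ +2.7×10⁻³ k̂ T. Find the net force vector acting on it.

v×B = (7350, 1.54×10⁴, 1.88×10⁴) N/C.
E + v×B = (1.68×10⁴, 1.54×10⁴, 1.88×10⁴) N/C.
F = q(E + v×B) = (1.602×10⁻¹⁹ C)·(1.68×10⁴, 1.54×10⁴, 1.88×10⁴) = (2.70×10⁻¹⁵, 2.47×10⁻¹⁵, 3.01×10⁻¹⁵) N.

F ≈ (2.70×10⁻¹⁵, 2.47×10⁻¹⁵, 3.01×10⁻¹⁵) N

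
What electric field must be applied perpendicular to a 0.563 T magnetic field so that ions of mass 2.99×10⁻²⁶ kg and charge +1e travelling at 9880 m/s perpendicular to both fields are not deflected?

E = 5560 V/m

For straight-line motion qE = qvB, so E = vB.
E = 9880 × 0.563 = 5560 V/m.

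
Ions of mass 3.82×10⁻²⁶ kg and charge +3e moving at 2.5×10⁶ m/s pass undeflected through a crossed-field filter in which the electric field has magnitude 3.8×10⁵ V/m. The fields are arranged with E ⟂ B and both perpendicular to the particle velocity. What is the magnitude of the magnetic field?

Balance of forces in the selector: qE = qvB ⇒ B = E/v.
B = 3.8×10⁵/2.5×10⁶ = 0.15 T.

B = 0.15 T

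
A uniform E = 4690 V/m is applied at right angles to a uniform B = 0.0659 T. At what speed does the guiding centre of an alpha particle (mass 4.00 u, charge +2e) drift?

v_d ≈ 7.12×10⁴ m/s

In crossed fields the guiding centre drifts at v_d = |E×B|/B² = E/B, independent of charge and mass.
v_d = 4690/0.0659 = 7.12×10⁴ m/s.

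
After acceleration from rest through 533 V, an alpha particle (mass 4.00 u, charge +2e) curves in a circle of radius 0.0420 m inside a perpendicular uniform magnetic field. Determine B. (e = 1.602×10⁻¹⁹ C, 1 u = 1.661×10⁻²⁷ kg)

B ≈ 0.112 T

v = √(2|q|V/m) = √(2·3.204×10⁻¹⁹·533/6.644×10⁻²⁷) ≈ 2.267×10⁵ m/s.
B = mv/(|q|r) = (6.644×10⁻²⁷)(2.267×10⁵)/((3.204×10⁻¹⁹)(0.0420)) ≈ 0.112 T.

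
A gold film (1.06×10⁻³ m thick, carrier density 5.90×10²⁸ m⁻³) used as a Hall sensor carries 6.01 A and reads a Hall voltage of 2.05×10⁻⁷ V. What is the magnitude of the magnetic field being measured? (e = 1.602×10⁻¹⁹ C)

From V_H = IB/(n e t), B = V_H n e t / I.
B = (2.05×10⁻⁷)(5.90×10²⁸)(1.602×10⁻¹⁹)(1.06×10⁻³)/6.01 ≈ 0.342 T.

B ≈ 0.342 T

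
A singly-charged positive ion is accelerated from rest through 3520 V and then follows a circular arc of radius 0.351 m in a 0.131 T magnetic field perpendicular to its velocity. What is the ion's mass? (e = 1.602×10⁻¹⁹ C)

m ≈ 4.81×10⁻²⁶ kg

Combine |q|V = ½mv² and r = mv/(|q|B): eliminate v to get m = qB²r²/(2V).
m = (1.602×10⁻¹⁹)(0.131)²(0.351)²/(2·3520) ≈ 4.81×10⁻²⁶ kg.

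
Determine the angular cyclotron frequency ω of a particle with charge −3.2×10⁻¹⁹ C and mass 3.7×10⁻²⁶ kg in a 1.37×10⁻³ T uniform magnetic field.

ω ≈ 1.18×10⁴ rad/s

ω = |q|B/m.
ω = (3.2×10⁻¹⁹)(1.37×10⁻³)/3.7×10⁻²⁶ ≈ 1.18×10⁴ rad/s.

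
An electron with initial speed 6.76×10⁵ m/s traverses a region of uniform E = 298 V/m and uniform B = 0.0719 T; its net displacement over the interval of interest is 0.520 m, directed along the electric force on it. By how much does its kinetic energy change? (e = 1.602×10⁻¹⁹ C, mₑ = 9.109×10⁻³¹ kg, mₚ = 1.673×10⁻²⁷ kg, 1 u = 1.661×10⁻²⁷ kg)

The magnetic force is always ⟂ v and does no work; only the electric force changes KE.
ΔKE = F_E · d = |q|E d = (1.602×10⁻¹⁹)(298)(0.520) ≈ 2.48×10⁻¹⁷ J.

ΔKE ≈ 2.48×10⁻¹⁷ J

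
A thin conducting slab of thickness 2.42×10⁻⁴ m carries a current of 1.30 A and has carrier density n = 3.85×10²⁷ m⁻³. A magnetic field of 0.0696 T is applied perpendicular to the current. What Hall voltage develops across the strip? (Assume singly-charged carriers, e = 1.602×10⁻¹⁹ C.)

V_H = IB/(n e t).
V_H = (1.30)(0.0696)/((3.85×10²⁷)(1.602×10⁻¹⁹)(2.42×10⁻⁴)) ≈ 6.06×10⁻⁷ V.

V_H ≈ 6.06×10⁻⁷ V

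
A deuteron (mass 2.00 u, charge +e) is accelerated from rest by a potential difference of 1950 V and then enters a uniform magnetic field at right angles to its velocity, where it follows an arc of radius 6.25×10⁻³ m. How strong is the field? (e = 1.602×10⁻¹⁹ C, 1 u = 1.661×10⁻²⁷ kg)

B ≈ 1.44 T

v = √(2|q|V/m) = √(2·1.602×10⁻¹⁹·1950/3.322×10⁻²⁷) ≈ 4.337×10⁵ m/s.
B = mv/(|q|r) = (3.322×10⁻²⁷)(4.337×10⁵)/((1.602×10⁻¹⁹)(6.25×10⁻³)) ≈ 1.44 T.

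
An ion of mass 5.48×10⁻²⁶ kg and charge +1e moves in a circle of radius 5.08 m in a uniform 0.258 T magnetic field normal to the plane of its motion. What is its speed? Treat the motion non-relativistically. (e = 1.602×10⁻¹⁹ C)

v ≈ 3.83×10⁶ m/s

From |q|vB = mv²/r, v = |q|Br/m.
v = (1.602×10⁻¹⁹)(0.258)(5.08)/5.48×10⁻²⁶ ≈ 3.83×10⁶ m/s.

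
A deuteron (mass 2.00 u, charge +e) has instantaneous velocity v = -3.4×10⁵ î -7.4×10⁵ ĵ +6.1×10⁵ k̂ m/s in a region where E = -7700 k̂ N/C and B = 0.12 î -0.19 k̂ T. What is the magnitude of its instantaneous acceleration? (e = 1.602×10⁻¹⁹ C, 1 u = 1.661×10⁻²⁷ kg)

|a| ≈ 7.84×10¹² m/s²

v×B = (1.41×10⁵, 8600, 8.88×10⁴) N/C.
E + v×B = (1.41×10⁵, 8600, 8.11×10⁴) N/C.
F = q(E + v×B) = (1.602×10⁻¹⁹ C)·(1.41×10⁵, 8600, 8.11×10⁴) = (2.25×10⁻¹⁴, 1.38×10⁻¹⁵, 1.30×10⁻¹⁴) N.
|a| = |F|/m = 2.604×10⁻¹⁴/3.322×10⁻²⁷ ≈ 7.84×10¹² m/s².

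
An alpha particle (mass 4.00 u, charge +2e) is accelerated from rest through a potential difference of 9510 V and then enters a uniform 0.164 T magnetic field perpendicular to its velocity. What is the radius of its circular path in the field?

Acceleration: |q|V = ½mv² ⇒ v = √(2|q|V/m) = √(2·3.204×10⁻¹⁹·9510/6.644×10⁻²⁷) ≈ 9.577×10⁵ m/s.
In the field: r = mv/(|q|B) = (6.644×10⁻²⁷)(9.577×10⁵)/((3.204×10⁻¹⁹)(0.164)) ≈ 0.121 m.

r ≈ 0.121 m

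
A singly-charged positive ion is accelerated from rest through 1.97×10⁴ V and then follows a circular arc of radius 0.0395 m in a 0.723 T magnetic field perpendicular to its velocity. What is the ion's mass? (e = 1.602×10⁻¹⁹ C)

Combine |q|V = ½mv² and r = mv/(|q|B): eliminate v to get m = qB²r²/(2V).
m = (1.602×10⁻¹⁹)(0.723)²(0.0395)²/(2·1.97×10⁴) ≈ 3.32×10⁻²⁷ kg.

m ≈ 3.32×10⁻²⁷ kg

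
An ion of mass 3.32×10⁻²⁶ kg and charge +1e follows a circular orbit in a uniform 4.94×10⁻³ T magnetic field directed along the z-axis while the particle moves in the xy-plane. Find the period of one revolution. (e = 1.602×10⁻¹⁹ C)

The cyclotron period depends only on m, q, B: T = 2πm/(|q|B).
T = 2π(3.32×10⁻²⁶)/((1.602×10⁻¹⁹)(4.94×10⁻³)) ≈ 2.64×10⁻⁴ s.

T ≈ 2.64×10⁻⁴ s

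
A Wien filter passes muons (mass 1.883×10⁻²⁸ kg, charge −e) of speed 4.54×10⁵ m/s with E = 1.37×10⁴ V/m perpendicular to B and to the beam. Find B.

Balance of forces in the selector: qE = qvB ⇒ B = E/v.
B = 1.37×10⁴/4.54×10⁵ = 0.0302 T.

B = 0.0302 T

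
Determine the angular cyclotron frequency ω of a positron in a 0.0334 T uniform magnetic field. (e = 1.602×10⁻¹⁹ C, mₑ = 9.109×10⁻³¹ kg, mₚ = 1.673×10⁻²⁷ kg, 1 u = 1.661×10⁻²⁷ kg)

ω = |q|B/m.
ω = (1.602×10⁻¹⁹)(0.0334)/9.109×10⁻³¹ ≈ 5.87×10⁹ rad/s.

ω ≈ 5.87×10⁹ rad/s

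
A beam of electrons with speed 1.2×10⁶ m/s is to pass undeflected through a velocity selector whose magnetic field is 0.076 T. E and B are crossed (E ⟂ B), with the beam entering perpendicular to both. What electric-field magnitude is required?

E = 9.1×10⁴ V/m

For straight-line motion qE = qvB, so E = vB.
E = 1.2×10⁶ × 0.076 = 9.1×10⁴ V/m.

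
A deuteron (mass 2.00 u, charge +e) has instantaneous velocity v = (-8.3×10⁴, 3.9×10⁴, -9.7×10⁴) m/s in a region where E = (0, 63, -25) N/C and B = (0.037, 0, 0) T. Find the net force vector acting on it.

F ≈ (0, -5.65×10⁻¹⁶, -2.35×10⁻¹⁶) N

v×B = (0, -3590, -1440) N/C.
E + v×B = (0, -3530, -1470) N/C.
F = q(E + v×B) = (1.602×10⁻¹⁹ C)·(0, -3530, -1470) = (0, -5.65×10⁻¹⁶, -2.35×10⁻¹⁶) N.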